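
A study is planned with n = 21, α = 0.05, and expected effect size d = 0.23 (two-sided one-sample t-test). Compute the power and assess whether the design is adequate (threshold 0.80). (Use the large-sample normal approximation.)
Power ≈ 0.18; the study is underpowered (power < 0.80)

Power calculation (one-sample t-test, normal approximation):
z_β = d · √n - z_{α/2}
z_β = 0.23 · √21 - 1.960
z_β = 0.23 · 4.583 - 1.960
z_β = -0.906

Power = Φ(z_β) = Φ(-0.906) ≈ 0.182

Effect size d = 0.23 is small by Cohen's convention (0.2/0.5/0.8).

Threshold: power ≥ 0.80 is conventionally adequate.
Power ≈ 0.18 → the study is underpowered (power < 0.80).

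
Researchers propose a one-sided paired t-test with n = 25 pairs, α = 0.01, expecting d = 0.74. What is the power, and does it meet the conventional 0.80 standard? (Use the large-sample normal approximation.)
Power ≈ 0.92; the study is adequately powered (power ≥ 0.80)

Power calculation (paired t-test, normal approximation):
z_β = d · √n - z_α
z_β = 0.74 · √25 - 2.326
z_β = 0.74 · 5.000 - 2.326
z_β = 1.374

Power = Φ(z_β) = Φ(1.374) ≈ 0.915

Effect size d = 0.74 is medium by Cohen's convention (0.2/0.5/0.8).

Threshold: power ≥ 0.80 is conventionally adequate.
Power ≈ 0.92 → the study is adequately powered (power ≥ 0.80).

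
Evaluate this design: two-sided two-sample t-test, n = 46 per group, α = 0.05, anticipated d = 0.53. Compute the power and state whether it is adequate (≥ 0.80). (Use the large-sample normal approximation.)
Power ≈ 0.72; the study is underpowered (power < 0.80)

Power calculation (two-sample t-test, normal approximation):
z_β = d · √(n/2) - z_{α/2}
z_β = 0.53 · √(46/2) - 1.960
z_β = 0.53 · 4.796 - 1.960
z_β = 0.582

Power = Φ(z_β) = Φ(0.582) ≈ 0.720

Effect size d = 0.53 is medium by Cohen's convention (0.2/0.5/0.8).

Threshold: power ≥ 0.80 is conventionally adequate.
Power ≈ 0.72 → the study is underpowered (power < 0.80).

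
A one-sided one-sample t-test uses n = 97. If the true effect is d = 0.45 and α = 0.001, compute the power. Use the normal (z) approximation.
Power ≈ 0.91

Power calculation (one-sample t-test, normal approximation):
z_β = d · √n - z_α
z_β = 0.45 · √97 - 3.090
z_β = 0.45 · 9.849 - 3.090
z_β = 1.342

Power = Φ(z_β) = Φ(1.342) ≈ 0.910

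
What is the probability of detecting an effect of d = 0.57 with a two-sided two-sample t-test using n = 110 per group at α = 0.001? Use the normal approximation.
Power ≈ 0.83

Power calculation (two-sample t-test, normal approximation):
z_β = d · √(n/2) - z_{α/2}
z_β = 0.57 · √(110/2) - 3.291
z_β = 0.57 · 7.416 - 3.291
z_β = 0.937

Power = Φ(z_β) = Φ(0.937) ≈ 0.826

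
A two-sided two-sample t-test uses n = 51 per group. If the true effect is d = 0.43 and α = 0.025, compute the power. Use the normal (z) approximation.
Power ≈ 0.47

Power calculation (two-sample t-test, normal approximation):
z_β = d · √(n/2) - z_{α/2}
z_β = 0.43 · √(51/2) - 2.241
z_β = 0.43 · 5.050 - 2.241
z_β = -0.070

Power = Φ(z_β) = Φ(-0.070) ≈ 0.472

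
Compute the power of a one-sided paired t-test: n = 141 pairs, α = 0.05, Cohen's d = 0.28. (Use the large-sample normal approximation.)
Power ≈ 0.95

Power calculation (paired t-test, normal approximation):
z_β = d · √n - z_α
z_β = 0.28 · √141 - 1.645
z_β = 0.28 · 11.874 - 1.645
z_β = 1.680

Power = Φ(z_β) = Φ(1.680) ≈ 0.954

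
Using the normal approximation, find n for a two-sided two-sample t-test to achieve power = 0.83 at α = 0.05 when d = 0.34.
n = 147 per group

Sample size formula (two-sample t-test, normal approximation):
n = 2 · ((z_{α/2} + z_β) / d)²

z_{α/2} = 1.960 (for α = 0.05, two-sided)
z_β = 0.954 (for power = 0.83)
d = 0.34

n = 2 · ((1.960 + 0.954) / 0.34)²
n = 2 · (8.571)²
n ≈ 146.92
Round up to the next whole number: n = 147 per group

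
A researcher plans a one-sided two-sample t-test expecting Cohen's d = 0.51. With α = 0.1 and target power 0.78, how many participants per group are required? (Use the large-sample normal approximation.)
n = 33 per group

Sample size formula (two-sample t-test, normal approximation):
n = 2 · ((z_α + z_β) / d)²

z_α = 1.282 (for α = 0.1, one-sided)
z_β = 0.772 (for power = 0.78)
d = 0.51

n = 2 · ((1.282 + 0.772) / 0.51)²
n = 2 · (4.027)²
n ≈ 32.43
Round up to the next whole number: n = 33 per group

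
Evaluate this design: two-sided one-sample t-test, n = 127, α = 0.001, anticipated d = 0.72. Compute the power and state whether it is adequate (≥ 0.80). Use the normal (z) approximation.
Power ≈ 1.00; the study is adequately powered (power ≥ 0.80)

Power calculation (one-sample t-test, normal approximation):
z_β = d · √n - z_{α/2}
z_β = 0.72 · √127 - 3.291
z_β = 0.72 · 11.269 - 3.291
z_β = 4.823

Power = Φ(z_β) = Φ(4.823) ≈ 1.000

Effect size d = 0.72 is medium by Cohen's convention (0.2/0.5/0.8).

Threshold: power ≥ 0.80 is conventionally adequate.
Power ≈ 1.00 → the study is adequately powered (power ≥ 0.80).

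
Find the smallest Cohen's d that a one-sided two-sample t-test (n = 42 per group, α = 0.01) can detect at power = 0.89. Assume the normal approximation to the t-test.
d ≈ 0.78

Minimum detectable effect (two-sample t-test, normal approximation):
d = (z_α + z_β) / √(n/2)
d = (2.326 + 1.227) / √(42/2)
d = 3.553 / 4.583
d ≈ 0.78

By Cohen's convention (0.2 small / 0.5 medium / 0.8 large): medium effect.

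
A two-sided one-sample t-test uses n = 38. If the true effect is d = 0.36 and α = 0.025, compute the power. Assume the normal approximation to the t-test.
Power ≈ 0.49

Power calculation (one-sample t-test, normal approximation):
z_β = d · √n - z_{α/2}
z_β = 0.36 · √38 - 2.241
z_β = 0.36 · 6.164 - 2.241
z_β = -0.022

Power = Φ(z_β) = Φ(-0.022) ≈ 0.491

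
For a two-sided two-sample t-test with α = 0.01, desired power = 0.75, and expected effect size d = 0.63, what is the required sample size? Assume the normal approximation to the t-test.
n = 54 per group

Sample size formula (two-sample t-test, normal approximation):
n = 2 · ((z_{α/2} + z_β) / d)²

z_{α/2} = 2.576 (for α = 0.01, two-sided)
z_β = 0.674 (for power = 0.75)
d = 0.63

n = 2 · ((2.576 + 0.674) / 0.63)²
n = 2 · (5.159)²
n ≈ 53.23
Round up to the next whole number: n = 54 per group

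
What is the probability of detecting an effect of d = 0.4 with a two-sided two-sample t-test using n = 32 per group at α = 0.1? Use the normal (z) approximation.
Power ≈ 0.48

Power calculation (two-sample t-test, normal approximation):
z_β = d · √(n/2) - z_{α/2}
z_β = 0.4 · √(32/2) - 1.645
z_β = 0.4 · 4.000 - 1.645
z_β = -0.045

Power = Φ(z_β) = Φ(-0.045) ≈ 0.482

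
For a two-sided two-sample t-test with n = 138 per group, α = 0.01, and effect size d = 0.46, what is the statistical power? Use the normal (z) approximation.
Power ≈ 0.89

Power calculation (two-sample t-test, normal approximation):
z_β = d · √(n/2) - z_{α/2}
z_β = 0.46 · √(138/2) - 2.576
z_β = 0.46 · 8.307 - 2.576
z_β = 1.245

Power = Φ(z_β) = Φ(1.245) ≈ 0.893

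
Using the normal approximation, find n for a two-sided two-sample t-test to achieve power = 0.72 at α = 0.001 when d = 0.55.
n = 100 per group

Sample size formula (two-sample t-test, normal approximation):
n = 2 · ((z_{α/2} + z_β) / d)²

z_{α/2} = 3.291 (for α = 0.001, two-sided)
z_β = 0.583 (for power = 0.72)
d = 0.55

n = 2 · ((3.291 + 0.583) / 0.55)²
n = 2 · (7.044)²
n ≈ 99.24
Round up to the next whole number: n = 100 per group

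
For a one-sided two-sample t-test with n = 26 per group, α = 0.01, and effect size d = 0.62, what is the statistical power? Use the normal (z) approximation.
Power ≈ 0.46

Power calculation (two-sample t-test, normal approximation):
z_β = d · √(n/2) - z_α
z_β = 0.62 · √(26/2) - 2.326
z_β = 0.62 · 3.606 - 2.326
z_β = -0.091

Power = Φ(z_β) = Φ(-0.091) ≈ 0.464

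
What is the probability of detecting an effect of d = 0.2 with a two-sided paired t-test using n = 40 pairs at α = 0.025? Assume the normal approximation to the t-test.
Power ≈ 0.16

Power calculation (paired t-test, normal approximation):
z_β = d · √n - z_{α/2}
z_β = 0.2 · √40 - 2.241
z_β = 0.2 · 6.325 - 2.241
z_β = -0.976

Power = Φ(z_β) = Φ(-0.976) ≈ 0.164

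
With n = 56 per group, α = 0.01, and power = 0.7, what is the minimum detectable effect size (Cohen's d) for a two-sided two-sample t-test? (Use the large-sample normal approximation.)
d ≈ 0.59

Minimum detectable effect (two-sample t-test, normal approximation):
d = (z_{α/2} + z_β) / √(n/2)
d = (2.576 + 0.524) / √(56/2)
d = 3.100 / 5.292
d ≈ 0.59

By Cohen's convention (0.2 small / 0.5 medium / 0.8 large): medium effect.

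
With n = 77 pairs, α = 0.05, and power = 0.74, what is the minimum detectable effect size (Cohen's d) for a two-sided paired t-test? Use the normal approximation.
d ≈ 0.30

Minimum detectable effect (paired t-test, normal approximation):
d = (z_{α/2} + z_β) / √n
d = (1.960 + 0.643) / √77
d = 2.603 / 8.775
d ≈ 0.30

By Cohen's convention (0.2 small / 0.5 medium / 0.8 large): small effect.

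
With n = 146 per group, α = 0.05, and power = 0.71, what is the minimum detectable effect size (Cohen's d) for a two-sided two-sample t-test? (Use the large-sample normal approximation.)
d ≈ 0.29

Minimum detectable effect (two-sample t-test, normal approximation):
d = (z_{α/2} + z_β) / √(n/2)
d = (1.960 + 0.553) / √(146/2)
d = 2.513 / 8.544
d ≈ 0.29

By Cohen's convention (0.2 small / 0.5 medium / 0.8 large): small effect.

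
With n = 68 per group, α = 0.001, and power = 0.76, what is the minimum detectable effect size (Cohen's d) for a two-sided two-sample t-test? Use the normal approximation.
d ≈ 0.69

Minimum detectable effect (two-sample t-test, normal approximation):
d = (z_{α/2} + z_β) / √(n/2)
d = (3.291 + 0.706) / √(68/2)
d = 3.997 / 5.831
d ≈ 0.69

By Cohen's convention (0.2 small / 0.5 medium / 0.8 large): medium effect.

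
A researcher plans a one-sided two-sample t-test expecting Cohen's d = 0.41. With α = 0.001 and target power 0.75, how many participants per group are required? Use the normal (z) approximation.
n = 169 per group

Sample size formula (two-sample t-test, normal approximation):
n = 2 · ((z_α + z_β) / d)²

z_α = 3.090 (for α = 0.001, one-sided)
z_β = 0.674 (for power = 0.75)
d = 0.41

n = 2 · ((3.090 + 0.674) / 0.41)²
n = 2 · (9.180)²
n ≈ 168.54
Round up to the next whole number: n = 169 per group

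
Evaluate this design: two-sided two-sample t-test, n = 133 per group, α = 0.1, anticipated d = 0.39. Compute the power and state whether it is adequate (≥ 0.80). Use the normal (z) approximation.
Power ≈ 0.94; the study is adequately powered (power ≥ 0.80)

Power calculation (two-sample t-test, normal approximation):
z_β = d · √(n/2) - z_{α/2}
z_β = 0.39 · √(133/2) - 1.645
z_β = 0.39 · 8.155 - 1.645
z_β = 1.536

Power = Φ(z_β) = Φ(1.536) ≈ 0.938

Effect size d = 0.39 is small by Cohen's convention (0.2/0.5/0.8).

Threshold: power ≥ 0.80 is conventionally adequate.
Power ≈ 0.94 → the study is adequately powered (power ≥ 0.80).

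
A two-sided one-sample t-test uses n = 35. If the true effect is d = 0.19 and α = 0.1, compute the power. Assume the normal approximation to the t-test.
Power ≈ 0.30

Power calculation (one-sample t-test, normal approximation):
z_β = d · √n - z_{α/2}
z_β = 0.19 · √35 - 1.645
z_β = 0.19 · 5.916 - 1.645
z_β = -0.521

Power = Φ(z_β) = Φ(-0.521) ≈ 0.301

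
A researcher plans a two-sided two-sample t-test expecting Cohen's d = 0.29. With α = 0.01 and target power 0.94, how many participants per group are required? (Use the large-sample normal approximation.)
n = 406 per group

Sample size formula (two-sample t-test, normal approximation):
n = 2 · ((z_{α/2} + z_β) / d)²

z_{α/2} = 2.576 (for α = 0.01, two-sided)
z_β = 1.555 (for power = 0.94)
d = 0.29

n = 2 · ((2.576 + 1.555) / 0.29)²
n = 2 · (14.245)²
n ≈ 405.84
Round up to the next whole number: n = 406 per group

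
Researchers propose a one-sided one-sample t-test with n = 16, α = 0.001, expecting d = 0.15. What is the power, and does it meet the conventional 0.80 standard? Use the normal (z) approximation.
Power ≈ 0.01; the study is underpowered (power < 0.80)

Power calculation (one-sample t-test, normal approximation):
z_β = d · √n - z_α
z_β = 0.15 · √16 - 3.090
z_β = 0.15 · 4.000 - 3.090
z_β = -2.490

Power = Φ(z_β) = Φ(-2.490) ≈ 0.006

Effect size d = 0.15 is very small by Cohen's convention (0.2/0.5/0.8).

Threshold: power ≥ 0.80 is conventionally adequate.
Power ≈ 0.01 → the study is underpowered (power < 0.80).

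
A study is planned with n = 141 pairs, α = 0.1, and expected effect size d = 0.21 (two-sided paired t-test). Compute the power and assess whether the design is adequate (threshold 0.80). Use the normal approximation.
Power ≈ 0.80; the study is adequately powered (power ≥ 0.80)

Power calculation (paired t-test, normal approximation):
z_β = d · √n - z_{α/2}
z_β = 0.21 · √141 - 1.645
z_β = 0.21 · 11.874 - 1.645
z_β = 0.849

Power = Φ(z_β) = Φ(0.849) ≈ 0.802

Effect size d = 0.21 is small by Cohen's convention (0.2/0.5/0.8).

Threshold: power ≥ 0.80 is conventionally adequate.
Power ≈ 0.80 → the study is adequately powered (power ≥ 0.80).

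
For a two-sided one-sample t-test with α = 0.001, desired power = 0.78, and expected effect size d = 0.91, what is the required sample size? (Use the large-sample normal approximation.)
n = 20

Sample size formula (one-sample t-test, normal approximation):
n = ((z_{α/2} + z_β) / d)²

z_{α/2} = 3.291 (for α = 0.001, two-sided)
z_β = 0.772 (for power = 0.78)
d = 0.91

n = ((3.291 + 0.772) / 0.91)²
n = (4.465)²
n ≈ 19.94
Round up to the next whole number: n = 20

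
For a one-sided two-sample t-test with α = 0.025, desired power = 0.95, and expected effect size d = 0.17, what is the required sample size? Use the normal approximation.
n = 900 per group

Sample size formula (two-sample t-test, normal approximation):
n = 2 · ((z_α + z_β) / d)²

z_α = 1.960 (for α = 0.025, one-sided)
z_β = 1.645 (for power = 0.95)
d = 0.17

n = 2 · ((1.960 + 1.645) / 0.17)²
n = 2 · (21.206)²
n ≈ 899.39
Round up to the next whole number: n = 900 per group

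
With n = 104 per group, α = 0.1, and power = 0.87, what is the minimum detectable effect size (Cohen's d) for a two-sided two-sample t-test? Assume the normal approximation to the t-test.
d ≈ 0.38

Minimum detectable effect (two-sample t-test, normal approximation):
d = (z_{α/2} + z_β) / √(n/2)
d = (1.645 + 1.126) / √(104/2)
d = 2.771 / 7.211
d ≈ 0.38

By Cohen's convention (0.2 small / 0.5 medium / 0.8 large): small effect.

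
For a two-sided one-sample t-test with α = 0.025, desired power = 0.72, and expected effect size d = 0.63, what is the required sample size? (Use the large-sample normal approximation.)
n = 21

Sample size formula (one-sample t-test, normal approximation):
n = ((z_{α/2} + z_β) / d)²

z_{α/2} = 2.241 (for α = 0.025, two-sided)
z_β = 0.583 (for power = 0.72)
d = 0.63

n = ((2.241 + 0.583) / 0.63)²
n = (4.483)²
n ≈ 20.10
Round up to the next whole number: n = 21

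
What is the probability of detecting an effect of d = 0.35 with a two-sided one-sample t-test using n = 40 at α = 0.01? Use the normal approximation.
Power ≈ 0.36

Power calculation (one-sample t-test, normal approximation):
z_β = d · √n - z_{α/2}
z_β = 0.35 · √40 - 2.576
z_β = 0.35 · 6.325 - 2.576
z_β = -0.362

Power = Φ(z_β) = Φ(-0.362) ≈ 0.359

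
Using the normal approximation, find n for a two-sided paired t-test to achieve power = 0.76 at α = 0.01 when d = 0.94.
n = 13 pairs

Sample size formula (paired t-test, normal approximation):
n = ((z_{α/2} + z_β) / d)²

z_{α/2} = 2.576 (for α = 0.01, two-sided)
z_β = 0.706 (for power = 0.76)
d = 0.94

n = ((2.576 + 0.706) / 0.94)²
n = (3.491)²
n ≈ 12.19
Round up to the next whole number: n = 13 pairs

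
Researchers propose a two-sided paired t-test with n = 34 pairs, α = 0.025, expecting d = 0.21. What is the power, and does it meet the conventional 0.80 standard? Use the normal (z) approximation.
Power ≈ 0.15; the study is underpowered (power < 0.80)

Power calculation (paired t-test, normal approximation):
z_β = d · √n - z_{α/2}
z_β = 0.21 · √34 - 2.241
z_β = 0.21 · 5.831 - 2.241
z_β = -1.017

Power = Φ(z_β) = Φ(-1.017) ≈ 0.155

Effect size d = 0.21 is small by Cohen's convention (0.2/0.5/0.8).

Threshold: power ≥ 0.80 is conventionally adequate.
Power ≈ 0.15 → the study is underpowered (power < 0.80).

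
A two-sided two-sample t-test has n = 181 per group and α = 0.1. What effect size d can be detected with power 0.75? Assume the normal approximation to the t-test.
d ≈ 0.24

Minimum detectable effect (two-sample t-test, normal approximation):
d = (z_{α/2} + z_β) / √(n/2)
d = (1.645 + 0.674) / √(181/2)
d = 2.319 / 9.513
d ≈ 0.24

By Cohen's convention (0.2 small / 0.5 medium / 0.8 large): small effect.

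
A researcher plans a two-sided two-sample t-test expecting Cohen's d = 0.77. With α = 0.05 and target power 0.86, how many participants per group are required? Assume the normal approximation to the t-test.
n = 32 per group

Sample size formula (two-sample t-test, normal approximation):
n = 2 · ((z_{α/2} + z_β) / d)²

z_{α/2} = 1.960 (for α = 0.05, two-sided)
z_β = 1.080 (for power = 0.86)
d = 0.77

n = 2 · ((1.960 + 1.080) / 0.77)²
n = 2 · (3.948)²
n ≈ 31.17
Round up to the next whole number: n = 32 per group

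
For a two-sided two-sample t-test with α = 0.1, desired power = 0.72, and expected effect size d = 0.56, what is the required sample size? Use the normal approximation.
n = 32 per group

Sample size formula (two-sample t-test, normal approximation):
n = 2 · ((z_{α/2} + z_β) / d)²

z_{α/2} = 1.645 (for α = 0.1, two-sided)
z_β = 0.583 (for power = 0.72)
d = 0.56

n = 2 · ((1.645 + 0.583) / 0.56)²
n = 2 · (3.979)²
n ≈ 31.66
Round up to the next whole number: n = 32 per group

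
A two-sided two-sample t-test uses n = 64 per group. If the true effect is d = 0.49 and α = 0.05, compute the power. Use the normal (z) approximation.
Power ≈ 0.79

Power calculation (two-sample t-test, normal approximation):
z_β = d · √(n/2) - z_{α/2}
z_β = 0.49 · √(64/2) - 1.960
z_β = 0.49 · 5.657 - 1.960
z_β = 0.812

Power = Φ(z_β) = Φ(0.812) ≈ 0.792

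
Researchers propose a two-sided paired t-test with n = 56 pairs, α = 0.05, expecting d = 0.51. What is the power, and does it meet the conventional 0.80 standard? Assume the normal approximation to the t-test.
Power ≈ 0.97; the study is adequately powered (power ≥ 0.80)

Power calculation (paired t-test, normal approximation):
z_β = d · √n - z_{α/2}
z_β = 0.51 · √56 - 1.960
z_β = 0.51 · 7.483 - 1.960
z_β = 1.857

Power = Φ(z_β) = Φ(1.857) ≈ 0.968

Effect size d = 0.51 is medium by Cohen's convention (0.2/0.5/0.8).

Threshold: power ≥ 0.80 is conventionally adequate.
Power ≈ 0.97 → the study is adequately powered (power ≥ 0.80).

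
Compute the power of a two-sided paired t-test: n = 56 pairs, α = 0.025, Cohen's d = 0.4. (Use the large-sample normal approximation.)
Power ≈ 0.77

Power calculation (paired t-test, normal approximation):
z_β = d · √n - z_{α/2}
z_β = 0.4 · √56 - 2.241
z_β = 0.4 · 7.483 - 2.241
z_β = 0.752

Power = Φ(z_β) = Φ(0.752) ≈ 0.774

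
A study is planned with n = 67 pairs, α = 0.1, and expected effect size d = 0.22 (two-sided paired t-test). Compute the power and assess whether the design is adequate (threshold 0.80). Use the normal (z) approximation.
Power ≈ 0.56; the study is underpowered (power < 0.80)

Power calculation (paired t-test, normal approximation):
z_β = d · √n - z_{α/2}
z_β = 0.22 · √67 - 1.645
z_β = 0.22 · 8.185 - 1.645
z_β = 0.156

Power = Φ(z_β) = Φ(0.156) ≈ 0.562

Effect size d = 0.22 is small by Cohen's convention (0.2/0.5/0.8).

Threshold: power ≥ 0.80 is conventionally adequate.
Power ≈ 0.56 → the study is underpowered (power < 0.80).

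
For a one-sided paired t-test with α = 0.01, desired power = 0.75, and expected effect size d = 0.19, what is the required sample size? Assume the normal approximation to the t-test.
n = 250 pairs

Sample size formula (paired t-test, normal approximation):
n = ((z_α + z_β) / d)²

z_α = 2.326 (for α = 0.01, one-sided)
z_β = 0.674 (for power = 0.75)
d = 0.19

n = ((2.326 + 0.674) / 0.19)²
n = (15.789)²
n ≈ 249.29
Round up to the next whole number: n = 250 pairs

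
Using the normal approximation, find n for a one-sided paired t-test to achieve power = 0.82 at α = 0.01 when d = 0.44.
n = 55 pairs

Sample size formula (paired t-test, normal approximation):
n = ((z_α + z_β) / d)²

z_α = 2.326 (for α = 0.01, one-sided)
z_β = 0.915 (for power = 0.82)
d = 0.44

n = ((2.326 + 0.915) / 0.44)²
n = (7.366)²
n ≈ 54.26
Round up to the next whole number: n = 55 pairs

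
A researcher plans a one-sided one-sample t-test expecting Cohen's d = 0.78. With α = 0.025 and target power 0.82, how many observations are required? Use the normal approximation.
n = 14

Sample size formula (one-sample t-test, normal approximation):
n = ((z_α + z_β) / d)²

z_α = 1.960 (for α = 0.025, one-sided)
z_β = 0.915 (for power = 0.82)
d = 0.78

n = ((1.960 + 0.915) / 0.78)²
n = (3.686)²
n ≈ 13.59
Round up to the next whole number: n = 14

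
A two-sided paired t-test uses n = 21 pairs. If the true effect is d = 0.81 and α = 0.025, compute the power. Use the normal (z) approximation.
Power ≈ 0.93

Power calculation (paired t-test, normal approximation):
z_β = d · √n - z_{α/2}
z_β = 0.81 · √21 - 2.241
z_β = 0.81 · 4.583 - 2.241
z_β = 1.470

Power = Φ(z_β) = Φ(1.470) ≈ 0.929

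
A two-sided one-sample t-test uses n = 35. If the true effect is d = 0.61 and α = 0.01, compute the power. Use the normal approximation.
Power ≈ 0.85

Power calculation (one-sample t-test, normal approximation):
z_β = d · √n - z_{α/2}
z_β = 0.61 · √35 - 2.576
z_β = 0.61 · 5.916 - 2.576
z_β = 1.033

Power = Φ(z_β) = Φ(1.033) ≈ 0.849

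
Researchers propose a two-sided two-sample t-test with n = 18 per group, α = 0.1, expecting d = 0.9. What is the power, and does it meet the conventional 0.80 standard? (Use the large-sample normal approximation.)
Power ≈ 0.85; the study is adequately powered (power ≥ 0.80)

Power calculation (two-sample t-test, normal approximation):
z_β = d · √(n/2) - z_{α/2}
z_β = 0.9 · √(18/2) - 1.645
z_β = 0.9 · 3.000 - 1.645
z_β = 1.055

Power = Φ(z_β) = Φ(1.055) ≈ 0.854

Effect size d = 0.9 is large by Cohen's convention (0.2/0.5/0.8).

Threshold: power ≥ 0.80 is conventionally adequate.
Power ≈ 0.85 → the study is adequately powered (power ≥ 0.80).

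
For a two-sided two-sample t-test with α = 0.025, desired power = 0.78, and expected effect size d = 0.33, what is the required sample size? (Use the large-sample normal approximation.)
n = 167 per group

Sample size formula (two-sample t-test, normal approximation):
n = 2 · ((z_{α/2} + z_β) / d)²

z_{α/2} = 2.241 (for α = 0.025, two-sided)
z_β = 0.772 (for power = 0.78)
d = 0.33

n = 2 · ((2.241 + 0.772) / 0.33)²
n = 2 · (9.130)²
n ≈ 166.71
Round up to the next whole number: n = 167 per group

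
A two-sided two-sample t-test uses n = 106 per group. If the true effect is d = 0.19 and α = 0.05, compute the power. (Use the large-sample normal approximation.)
Power ≈ 0.28

Power calculation (two-sample t-test, normal approximation):
z_β = d · √(n/2) - z_{α/2}
z_β = 0.19 · √(106/2) - 1.960
z_β = 0.19 · 7.280 - 1.960
z_β = -0.577

Power = Φ(z_β) = Φ(-0.577) ≈ 0.282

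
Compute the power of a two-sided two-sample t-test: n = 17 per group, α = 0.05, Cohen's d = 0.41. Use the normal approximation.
Power ≈ 0.22

Power calculation (two-sample t-test, normal approximation):
z_β = d · √(n/2) - z_{α/2}
z_β = 0.41 · √(17/2) - 1.960
z_β = 0.41 · 2.915 - 1.960
z_β = -0.765

Power = Φ(z_β) = Φ(-0.765) ≈ 0.222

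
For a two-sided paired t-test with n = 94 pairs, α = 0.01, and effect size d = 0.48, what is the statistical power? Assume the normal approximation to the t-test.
Power ≈ 0.98

Power calculation (paired t-test, normal approximation):
z_β = d · √n - z_{α/2}
z_β = 0.48 · √94 - 2.576
z_β = 0.48 · 9.695 - 2.576
z_β = 2.078

Power = Φ(z_β) = Φ(2.078) ≈ 0.981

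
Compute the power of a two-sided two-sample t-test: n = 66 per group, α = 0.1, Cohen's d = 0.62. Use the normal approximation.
Power ≈ 0.97

Power calculation (two-sample t-test, normal approximation):
z_β = d · √(n/2) - z_{α/2}
z_β = 0.62 · √(66/2) - 1.645
z_β = 0.62 · 5.745 - 1.645
z_β = 1.917

Power = Φ(z_β) = Φ(1.917) ≈ 0.972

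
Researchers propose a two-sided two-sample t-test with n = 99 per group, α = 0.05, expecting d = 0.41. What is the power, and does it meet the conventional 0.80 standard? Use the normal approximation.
Power ≈ 0.82; the study is adequately powered (power ≥ 0.80)

Power calculation (two-sample t-test, normal approximation):
z_β = d · √(n/2) - z_{α/2}
z_β = 0.41 · √(99/2) - 1.960
z_β = 0.41 · 7.036 - 1.960
z_β = 0.925

Power = Φ(z_β) = Φ(0.925) ≈ 0.822

Effect size d = 0.41 is small by Cohen's convention (0.2/0.5/0.8).

Threshold: power ≥ 0.80 is conventionally adequate.
Power ≈ 0.82 → the study is adequately powered (power ≥ 0.80).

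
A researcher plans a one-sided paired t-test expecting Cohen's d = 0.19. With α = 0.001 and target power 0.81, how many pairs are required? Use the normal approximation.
n = 437 pairs

Sample size formula (paired t-test, normal approximation):
n = ((z_α + z_β) / d)²

z_α = 3.090 (for α = 0.001, one-sided)
z_β = 0.878 (for power = 0.81)
d = 0.19

n = ((3.090 + 0.878) / 0.19)²
n = (20.884)²
n ≈ 436.14
Round up to the next whole number: n = 437 pairs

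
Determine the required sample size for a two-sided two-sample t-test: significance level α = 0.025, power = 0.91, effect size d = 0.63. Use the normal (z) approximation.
n = 65 per group

Sample size formula (two-sample t-test, normal approximation):
n = 2 · ((z_{α/2} + z_β) / d)²

z_{α/2} = 2.241 (for α = 0.025, two-sided)
z_β = 1.341 (for power = 0.91)
d = 0.63

n = 2 · ((2.241 + 1.341) / 0.63)²
n = 2 · (5.686)²
n ≈ 64.66
Round up to the next whole number: n = 65 per group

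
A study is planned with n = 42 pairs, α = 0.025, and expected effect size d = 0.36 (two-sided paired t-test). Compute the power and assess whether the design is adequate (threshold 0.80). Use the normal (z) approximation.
Power ≈ 0.54; the study is underpowered (power < 0.80)

Power calculation (paired t-test, normal approximation):
z_β = d · √n - z_{α/2}
z_β = 0.36 · √42 - 2.241
z_β = 0.36 · 6.481 - 2.241
z_β = 0.092

Power = Φ(z_β) = Φ(0.092) ≈ 0.537

Effect size d = 0.36 is small by Cohen's convention (0.2/0.5/0.8).

Threshold: power ≥ 0.80 is conventionally adequate.
Power ≈ 0.54 → the study is underpowered (power < 0.80).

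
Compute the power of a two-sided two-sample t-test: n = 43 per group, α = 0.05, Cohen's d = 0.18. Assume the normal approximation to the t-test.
Power ≈ 0.13

Power calculation (two-sample t-test, normal approximation):
z_β = d · √(n/2) - z_{α/2}
z_β = 0.18 · √(43/2) - 1.960
z_β = 0.18 · 4.637 - 1.960
z_β = -1.125

Power = Φ(z_β) = Φ(-1.125) ≈ 0.130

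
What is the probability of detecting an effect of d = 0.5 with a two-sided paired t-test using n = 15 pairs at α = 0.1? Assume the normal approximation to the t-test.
Power ≈ 0.61

Power calculation (paired t-test, normal approximation):
z_β = d · √n - z_{α/2}
z_β = 0.5 · √15 - 1.645
z_β = 0.5 · 3.873 - 1.645
z_β = 0.292

Power = Φ(z_β) = Φ(0.292) ≈ 0.615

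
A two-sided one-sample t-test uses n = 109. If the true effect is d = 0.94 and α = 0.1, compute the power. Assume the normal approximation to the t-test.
Power ≈ 1.00

Power calculation (one-sample t-test, normal approximation):
z_β = d · √n - z_{α/2}
z_β = 0.94 · √109 - 1.645
z_β = 0.94 · 10.440 - 1.645
z_β = 8.169

Power = Φ(z_β) = Φ(8.169) ≈ 1.000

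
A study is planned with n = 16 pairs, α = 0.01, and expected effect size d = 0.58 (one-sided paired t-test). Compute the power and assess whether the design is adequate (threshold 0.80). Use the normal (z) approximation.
Power ≈ 0.50; the study is underpowered (power < 0.80)

Power calculation (paired t-test, normal approximation):
z_β = d · √n - z_α
z_β = 0.58 · √16 - 2.326
z_β = 0.58 · 4.000 - 2.326
z_β = -0.006

Power = Φ(z_β) = Φ(-0.006) ≈ 0.497

Effect size d = 0.58 is medium by Cohen's convention (0.2/0.5/0.8).

Threshold: power ≥ 0.80 is conventionally adequate.
Power ≈ 0.50 → the study is underpowered (power < 0.80).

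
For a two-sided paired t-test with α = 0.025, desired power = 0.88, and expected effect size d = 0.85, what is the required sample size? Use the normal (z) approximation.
n = 17 pairs

Sample size formula (paired t-test, normal approximation):
n = ((z_{α/2} + z_β) / d)²

z_{α/2} = 2.241 (for α = 0.025, two-sided)
z_β = 1.175 (for power = 0.88)
d = 0.85

n = ((2.241 + 1.175) / 0.85)²
n = (4.019)²
n ≈ 16.15
Round up to the next whole number: n = 17 pairs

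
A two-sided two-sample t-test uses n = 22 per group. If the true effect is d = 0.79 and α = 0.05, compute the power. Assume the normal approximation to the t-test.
Power ≈ 0.75

Power calculation (two-sample t-test, normal approximation):
z_β = d · √(n/2) - z_{α/2}
z_β = 0.79 · √(22/2) - 1.960
z_β = 0.79 · 3.317 - 1.960
z_β = 0.660

Power = Φ(z_β) = Φ(0.660) ≈ 0.745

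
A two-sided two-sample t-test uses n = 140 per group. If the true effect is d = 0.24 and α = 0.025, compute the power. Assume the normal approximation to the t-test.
Power ≈ 0.41

Power calculation (two-sample t-test, normal approximation):
z_β = d · √(n/2) - z_{α/2}
z_β = 0.24 · √(140/2) - 2.241
z_β = 0.24 · 8.367 - 2.241
z_β = -0.233

Power = Φ(z_β) = Φ(-0.233) ≈ 0.408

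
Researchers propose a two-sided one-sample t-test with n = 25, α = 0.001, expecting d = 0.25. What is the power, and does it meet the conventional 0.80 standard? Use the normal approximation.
Power ≈ 0.02; the study is underpowered (power < 0.80)

Power calculation (one-sample t-test, normal approximation):
z_β = d · √n - z_{α/2}
z_β = 0.25 · √25 - 3.291
z_β = 0.25 · 5.000 - 3.291
z_β = -2.041

Power = Φ(z_β) = Φ(-2.041) ≈ 0.021

Effect size d = 0.25 is small by Cohen's convention (0.2/0.5/0.8).

Threshold: power ≥ 0.80 is conventionally adequate.
Power ≈ 0.02 → the study is underpowered (power < 0.80).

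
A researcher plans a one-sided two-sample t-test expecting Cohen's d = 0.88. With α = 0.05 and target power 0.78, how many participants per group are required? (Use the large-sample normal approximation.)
n = 16 per group

Sample size formula (two-sample t-test, normal approximation):
n = 2 · ((z_α + z_β) / d)²

z_α = 1.645 (for α = 0.05, one-sided)
z_β = 0.772 (for power = 0.78)
d = 0.88

n = 2 · ((1.645 + 0.772) / 0.88)²
n = 2 · (2.747)²
n ≈ 15.09
Round up to the next whole number: n = 16 per group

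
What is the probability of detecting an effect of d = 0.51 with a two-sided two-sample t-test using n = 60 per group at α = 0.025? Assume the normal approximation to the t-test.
Power ≈ 0.71

Power calculation (two-sample t-test, normal approximation):
z_β = d · √(n/2) - z_{α/2}
z_β = 0.51 · √(60/2) - 2.241
z_β = 0.51 · 5.477 - 2.241
z_β = 0.552

Power = Φ(z_β) = Φ(0.552) ≈ 0.710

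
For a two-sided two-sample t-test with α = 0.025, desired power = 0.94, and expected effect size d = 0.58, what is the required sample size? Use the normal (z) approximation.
n = 86 per group

Sample size formula (two-sample t-test, normal approximation):
n = 2 · ((z_{α/2} + z_β) / d)²

z_{α/2} = 2.241 (for α = 0.025, two-sided)
z_β = 1.555 (for power = 0.94)
d = 0.58

n = 2 · ((2.241 + 1.555) / 0.58)²
n = 2 · (6.545)²
n ≈ 85.67
Round up to the next whole number: n = 86 per group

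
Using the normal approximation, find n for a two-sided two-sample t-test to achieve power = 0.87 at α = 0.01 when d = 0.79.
n = 44 per group

Sample size formula (two-sample t-test, normal approximation):
n = 2 · ((z_{α/2} + z_β) / d)²

z_{α/2} = 2.576 (for α = 0.01, two-sided)
z_β = 1.126 (for power = 0.87)
d = 0.79

n = 2 · ((2.576 + 1.126) / 0.79)²
n = 2 · (4.686)²
n ≈ 43.92
Round up to the next whole number: n = 44 per group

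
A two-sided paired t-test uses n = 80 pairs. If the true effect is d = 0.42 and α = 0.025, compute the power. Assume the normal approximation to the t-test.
Power ≈ 0.94

Power calculation (paired t-test, normal approximation):
z_β = d · √n - z_{α/2}
z_β = 0.42 · √80 - 2.241
z_β = 0.42 · 8.944 - 2.241
z_β = 1.515

Power = Φ(z_β) = Φ(1.515) ≈ 0.935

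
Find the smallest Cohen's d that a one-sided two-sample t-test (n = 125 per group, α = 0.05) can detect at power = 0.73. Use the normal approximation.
d ≈ 0.29

Minimum detectable effect (two-sample t-test, normal approximation):
d = (z_α + z_β) / √(n/2)
d = (1.645 + 0.613) / √(125/2)
d = 2.258 / 7.906
d ≈ 0.29

By Cohen's convention (0.2 small / 0.5 medium / 0.8 large): small effect.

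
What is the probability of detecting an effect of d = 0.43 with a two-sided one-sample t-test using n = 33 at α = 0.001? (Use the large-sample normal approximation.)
Power ≈ 0.21

Power calculation (one-sample t-test, normal approximation):
z_β = d · √n - z_{α/2}
z_β = 0.43 · √33 - 3.291
z_β = 0.43 · 5.745 - 3.291
z_β = -0.820

Power = Φ(z_β) = Φ(-0.820) ≈ 0.206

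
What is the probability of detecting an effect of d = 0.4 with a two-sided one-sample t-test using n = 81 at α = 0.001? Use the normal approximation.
Power ≈ 0.62

Power calculation (one-sample t-test, normal approximation):
z_β = d · √n - z_{α/2}
z_β = 0.4 · √81 - 3.291
z_β = 0.4 · 9.000 - 3.291
z_β = 0.309

Power = Φ(z_β) = Φ(0.309) ≈ 0.622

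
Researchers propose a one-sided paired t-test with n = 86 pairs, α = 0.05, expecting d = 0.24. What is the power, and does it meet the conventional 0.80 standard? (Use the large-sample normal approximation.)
Power ≈ 0.72; the study is underpowered (power < 0.80)

Power calculation (paired t-test, normal approximation):
z_β = d · √n - z_α
z_β = 0.24 · √86 - 1.645
z_β = 0.24 · 9.274 - 1.645
z_β = 0.581

Power = Φ(z_β) = Φ(0.581) ≈ 0.719

Effect size d = 0.24 is small by Cohen's convention (0.2/0.5/0.8).

Threshold: power ≥ 0.80 is conventionally adequate.
Power ≈ 0.72 → the study is underpowered (power < 0.80).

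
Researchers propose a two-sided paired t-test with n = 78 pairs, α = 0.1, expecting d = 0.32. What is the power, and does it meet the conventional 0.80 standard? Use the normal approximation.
Power ≈ 0.88; the study is adequately powered (power ≥ 0.80)

Power calculation (paired t-test, normal approximation):
z_β = d · √n - z_{α/2}
z_β = 0.32 · √78 - 1.645
z_β = 0.32 · 8.832 - 1.645
z_β = 1.181

Power = Φ(z_β) = Φ(1.181) ≈ 0.881

Effect size d = 0.32 is small by Cohen's convention (0.2/0.5/0.8).

Threshold: power ≥ 0.80 is conventionally adequate.
Power ≈ 0.88 → the study is adequately powered (power ≥ 0.80).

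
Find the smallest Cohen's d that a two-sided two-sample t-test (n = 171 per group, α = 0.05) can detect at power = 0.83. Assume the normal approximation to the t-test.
d ≈ 0.32

Minimum detectable effect (two-sample t-test, normal approximation):
d = (z_{α/2} + z_β) / √(n/2)
d = (1.960 + 0.954) / √(171/2)
d = 2.914 / 9.247
d ≈ 0.32

By Cohen's convention (0.2 small / 0.5 medium / 0.8 large): small effect.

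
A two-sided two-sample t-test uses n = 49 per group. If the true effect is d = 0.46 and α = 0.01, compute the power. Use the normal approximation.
Power ≈ 0.38

Power calculation (two-sample t-test, normal approximation):
z_β = d · √(n/2) - z_{α/2}
z_β = 0.46 · √(49/2) - 2.576
z_β = 0.46 · 4.950 - 2.576
z_β = -0.299

Power = Φ(z_β) = Φ(-0.299) ≈ 0.382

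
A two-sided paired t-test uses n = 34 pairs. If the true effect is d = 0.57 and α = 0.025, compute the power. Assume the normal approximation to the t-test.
Power ≈ 0.86

Power calculation (paired t-test, normal approximation):
z_β = d · √n - z_{α/2}
z_β = 0.57 · √34 - 2.241
z_β = 0.57 · 5.831 - 2.241
z_β = 1.082

Power = Φ(z_β) = Φ(1.082) ≈ 0.860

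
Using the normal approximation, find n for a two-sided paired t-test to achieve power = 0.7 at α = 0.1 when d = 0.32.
n = 46 pairs

Sample size formula (paired t-test, normal approximation):
n = ((z_{α/2} + z_β) / d)²

z_{α/2} = 1.645 (for α = 0.1, two-sided)
z_β = 0.524 (for power = 0.7)
d = 0.32

n = ((1.645 + 0.524) / 0.32)²
n = (6.778)²
n ≈ 45.94
Round up to the next whole number: n = 46 pairs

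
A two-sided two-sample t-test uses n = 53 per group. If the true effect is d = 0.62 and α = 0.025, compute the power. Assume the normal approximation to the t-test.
Power ≈ 0.83

Power calculation (two-sample t-test, normal approximation):
z_β = d · √(n/2) - z_{α/2}
z_β = 0.62 · √(53/2) - 2.241
z_β = 0.62 · 5.148 - 2.241
z_β = 0.950

Power = Φ(z_β) = Φ(0.950) ≈ 0.829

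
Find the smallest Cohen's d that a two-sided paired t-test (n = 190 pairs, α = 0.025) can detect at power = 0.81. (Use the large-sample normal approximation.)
d ≈ 0.23

Minimum detectable effect (paired t-test, normal approximation):
d = (z_{α/2} + z_β) / √n
d = (2.241 + 0.878) / √190
d = 3.119 / 13.784
d ≈ 0.23

By Cohen's convention (0.2 small / 0.5 medium / 0.8 large): small effect.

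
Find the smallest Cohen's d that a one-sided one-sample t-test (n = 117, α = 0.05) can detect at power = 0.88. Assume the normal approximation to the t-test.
d ≈ 0.26

Minimum detectable effect (one-sample t-test, normal approximation):
d = (z_α + z_β) / √n
d = (1.645 + 1.175) / √117
d = 2.820 / 10.817
d ≈ 0.26

By Cohen's convention (0.2 small / 0.5 medium / 0.8 large): small effect.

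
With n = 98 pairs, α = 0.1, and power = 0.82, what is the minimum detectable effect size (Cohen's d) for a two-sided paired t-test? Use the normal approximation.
d ≈ 0.26

Minimum detectable effect (paired t-test, normal approximation):
d = (z_{α/2} + z_β) / √n
d = (1.645 + 0.915) / √98
d = 2.560 / 9.899
d ≈ 0.26

By Cohen's convention (0.2 small / 0.5 medium / 0.8 large): small effect.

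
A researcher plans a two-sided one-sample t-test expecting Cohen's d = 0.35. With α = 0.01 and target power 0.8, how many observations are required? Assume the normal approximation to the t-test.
n = 96

Sample size formula (one-sample t-test, normal approximation):
n = ((z_{α/2} + z_β) / d)²

z_{α/2} = 2.576 (for α = 0.01, two-sided)
z_β = 0.842 (for power = 0.8)
d = 0.35

n = ((2.576 + 0.842) / 0.35)²
n = (9.766)²
n ≈ 95.37
Round up to the next whole number: n = 96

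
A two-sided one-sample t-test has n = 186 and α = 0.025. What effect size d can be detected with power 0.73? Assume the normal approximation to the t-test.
d ≈ 0.21

Minimum detectable effect (one-sample t-test, normal approximation):
d = (z_{α/2} + z_β) / √n
d = (2.241 + 0.613) / √186
d = 2.854 / 13.638
d ≈ 0.21

By Cohen's convention (0.2 small / 0.5 medium / 0.8 large): small effect.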